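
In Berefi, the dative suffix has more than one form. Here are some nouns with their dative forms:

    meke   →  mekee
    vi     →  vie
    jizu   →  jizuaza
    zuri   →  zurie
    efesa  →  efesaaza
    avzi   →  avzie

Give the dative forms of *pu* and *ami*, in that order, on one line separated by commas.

puaza, amie

The suffix is conditioned by the last vowel: -e when the last vowel of the stem is a front vowel (*meke*, *vi*, *zuri*, *avzi*); -aza when the last vowel of the stem is a back vowel (*jizu*, *efesa*).
Since the last vowel of *pu* is /u/ (a back vowel), it takes -aza, giving *puaza*.
*ami* — last vowel /i/ (a front vowel) → -e → *amie*.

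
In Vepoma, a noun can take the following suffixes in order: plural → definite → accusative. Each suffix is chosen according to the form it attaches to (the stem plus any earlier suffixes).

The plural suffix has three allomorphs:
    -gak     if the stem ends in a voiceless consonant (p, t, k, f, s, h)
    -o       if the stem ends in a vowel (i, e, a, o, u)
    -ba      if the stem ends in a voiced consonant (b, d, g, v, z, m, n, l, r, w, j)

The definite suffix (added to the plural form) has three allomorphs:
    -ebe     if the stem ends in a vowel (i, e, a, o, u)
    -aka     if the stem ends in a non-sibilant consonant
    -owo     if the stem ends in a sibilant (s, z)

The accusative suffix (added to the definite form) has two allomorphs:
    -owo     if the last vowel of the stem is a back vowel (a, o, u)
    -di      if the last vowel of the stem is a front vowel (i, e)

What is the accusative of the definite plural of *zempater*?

zempaterbaebedi

*zempater*: final sound = /r/, a voiced consonant → -ba → *zempaterba*.
The plural form *zempaterba* — final sound /a/ (a vowel) → -ebe → *zempaterbaebe*.
The last vowel of the definite form *zempaterbaebe* is /e/, which is a front vowel, so the accusative suffix is -di, giving *zempaterbaebedi*.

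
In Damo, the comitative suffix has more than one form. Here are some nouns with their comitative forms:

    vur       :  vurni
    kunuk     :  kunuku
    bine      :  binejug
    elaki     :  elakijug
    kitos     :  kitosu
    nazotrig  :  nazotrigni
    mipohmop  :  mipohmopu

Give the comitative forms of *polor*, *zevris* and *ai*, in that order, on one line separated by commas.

The alternation tracks the final sound of the stem — -u when the stem ends in a voiceless consonant (*kunuk*, *kitos*, *mipohmop*); -ni when the stem ends in a voiced consonant (*vur*, *nazotrig*); -jug when the stem ends in a vowel (*bine*, *elaki*).
The final sound of *polor* is /r/, which is a voiced consonant, so the suffix is -ni, giving *polorni*.
*zevris*: final sound = /s/, a voiceless consonant → -u → *zevrisu*.
Since the final sound of *ai* is /i/ (a vowel), it takes -jug, giving *aijug*.

polorni, zevrisu, aijug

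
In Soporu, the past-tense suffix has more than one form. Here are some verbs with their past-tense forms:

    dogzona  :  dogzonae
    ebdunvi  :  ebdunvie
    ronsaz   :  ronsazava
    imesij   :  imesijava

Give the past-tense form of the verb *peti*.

The suffix is conditioned by the final sound: -ava when the stem ends in a consonant (*ronsaz*, *imesij*); -e when the stem ends in a vowel (*dogzona*, *ebdunvi*).
*peti* — final sound /i/ (a vowel) → -e → *petie*.

petie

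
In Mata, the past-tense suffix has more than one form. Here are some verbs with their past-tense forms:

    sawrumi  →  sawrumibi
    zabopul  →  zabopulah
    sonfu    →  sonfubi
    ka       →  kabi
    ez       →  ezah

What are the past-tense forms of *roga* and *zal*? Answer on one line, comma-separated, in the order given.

rogabi, zalah

The pattern is consonant vs. vowel: -ah when the stem ends in a consonant (*zabopul*, *ez*); -bi when the stem ends in a vowel (*sawrumi*, *sonfu*, *ka*).
The final sound of *roga* is /a/, which is a vowel, so the suffix is -bi, giving *rogabi*.
Since the final sound of *zal* is /l/ (a consonant), it takes -ah, giving *zalah*.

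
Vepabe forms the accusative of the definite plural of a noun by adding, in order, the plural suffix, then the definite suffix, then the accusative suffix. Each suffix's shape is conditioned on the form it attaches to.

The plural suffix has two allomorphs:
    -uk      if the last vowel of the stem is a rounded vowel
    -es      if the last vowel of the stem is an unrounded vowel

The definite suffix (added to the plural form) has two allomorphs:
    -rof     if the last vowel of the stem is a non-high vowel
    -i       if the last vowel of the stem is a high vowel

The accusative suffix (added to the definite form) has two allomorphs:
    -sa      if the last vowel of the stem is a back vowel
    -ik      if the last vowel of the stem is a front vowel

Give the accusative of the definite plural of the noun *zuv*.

The last vowel of *zuv* is /u/, which is a rounded vowel, so the plural suffix is -uk, giving *zuvuk*.
The last vowel of the plural form *zuvuk* is /u/, which is a high vowel, so the definite suffix is -i, giving *zuvuki*.
The last vowel of the definite form *zuvuki* is /i/, which is a front vowel, so the accusative suffix is -ik, giving *zuvukiik*.

zuvukiik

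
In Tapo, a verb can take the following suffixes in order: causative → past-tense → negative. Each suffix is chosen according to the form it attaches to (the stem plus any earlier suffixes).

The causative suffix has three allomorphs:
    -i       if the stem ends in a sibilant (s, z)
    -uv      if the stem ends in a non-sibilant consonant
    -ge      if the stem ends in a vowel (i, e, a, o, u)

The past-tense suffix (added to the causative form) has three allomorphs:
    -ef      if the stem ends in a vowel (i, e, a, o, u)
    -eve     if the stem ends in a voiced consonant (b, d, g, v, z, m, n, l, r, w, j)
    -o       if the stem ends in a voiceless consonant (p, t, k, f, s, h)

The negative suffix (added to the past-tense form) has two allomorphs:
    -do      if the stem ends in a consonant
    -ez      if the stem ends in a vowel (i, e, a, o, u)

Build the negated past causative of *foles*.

Since the final sound of *foles* is /s/ (a sibilant), it takes -i, giving *folesi*.
The final sound of the causative form *folesi* is /i/, which is a vowel, so the past-tense suffix is -ef, giving *folesief*.
The past-tense form *folesief* — final sound /f/ (a consonant) → -do → *folesiefdo*.

folesiefdo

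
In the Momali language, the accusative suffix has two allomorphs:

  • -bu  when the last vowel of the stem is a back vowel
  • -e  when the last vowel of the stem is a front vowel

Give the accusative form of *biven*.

The last vowel of *biven* is /e/, which is a front vowel, so the suffix is -e, giving *bivene*.

bivene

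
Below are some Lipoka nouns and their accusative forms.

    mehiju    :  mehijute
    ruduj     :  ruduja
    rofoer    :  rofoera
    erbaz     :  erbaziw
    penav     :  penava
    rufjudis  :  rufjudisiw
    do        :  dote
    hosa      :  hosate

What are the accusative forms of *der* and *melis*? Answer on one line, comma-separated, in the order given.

dera, melisiw

The suffix is conditioned by the final sound: -iw when the stem ends in a sibilant (*erbaz*, *rufjudis*); -a when the stem ends in a non-sibilant consonant (*ruduj*, *rofoer*, *penav*); -te when the stem ends in a vowel (*mehiju*, *do*, *hosa*).
*der* — final sound /r/ (a non-sibilant consonant) → -a → *dera*.
*melis*: final sound = /s/, a sibilant → -iw → *melisiw*.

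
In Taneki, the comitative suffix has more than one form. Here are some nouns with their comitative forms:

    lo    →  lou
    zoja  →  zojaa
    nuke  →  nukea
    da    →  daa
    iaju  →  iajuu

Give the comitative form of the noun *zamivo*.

zamivou

The alternation tracks the last vowel of the stem — -u when the last vowel of the stem is a rounded vowel (*lo*, *iaju*); -a when the last vowel of the stem is an unrounded vowel (*zoja*, *nuke*, *da*).
Since the last vowel of *zamivo* is /o/ (a rounded vowel), it takes -u, giving *zamivou*.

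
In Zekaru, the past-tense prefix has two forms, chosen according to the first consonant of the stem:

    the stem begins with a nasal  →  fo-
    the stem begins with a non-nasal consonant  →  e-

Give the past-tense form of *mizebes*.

*mizebes*: first consonant = /m/, a nasal → fo- → *fomizebes*.

fomizebes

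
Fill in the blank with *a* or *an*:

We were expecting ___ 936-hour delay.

The indefinite article is chosen by the initial *sound* of the following word, not its spelling.
The number *936* is spoken "nine hundred …", beginning with /naɪn/ — a consonant sound.
So the article is *a*: We were expecting a 936-hour delay.

a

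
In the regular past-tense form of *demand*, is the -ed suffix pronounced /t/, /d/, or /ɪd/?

The stem *demand* ends in /t/ or /d/.
The -ed suffix is realized as /ɪd/ after /t, d/; as /t/ after other voiceless consonants; and as /d/ after other voiced sounds.
So -ed on *demand* is pronounced /ɪd/.

/ɪd/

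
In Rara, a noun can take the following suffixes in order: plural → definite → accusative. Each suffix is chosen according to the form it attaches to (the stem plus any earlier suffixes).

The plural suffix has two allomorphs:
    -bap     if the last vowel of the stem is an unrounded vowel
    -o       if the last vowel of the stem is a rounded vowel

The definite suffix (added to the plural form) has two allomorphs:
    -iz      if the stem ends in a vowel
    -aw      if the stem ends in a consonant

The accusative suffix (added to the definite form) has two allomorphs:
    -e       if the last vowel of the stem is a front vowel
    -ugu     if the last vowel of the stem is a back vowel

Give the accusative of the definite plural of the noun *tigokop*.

tigokopoize

*tigokop*: last vowel = /o/, a rounded vowel → -o → *tigokopo*.
The final sound of the plural form *tigokopo* is /o/, which is a vowel, so the definite suffix is -iz, giving *tigokopoiz*.
The definite form *tigokopoiz*: last vowel = /i/, a front vowel → -e → *tigokopoize*.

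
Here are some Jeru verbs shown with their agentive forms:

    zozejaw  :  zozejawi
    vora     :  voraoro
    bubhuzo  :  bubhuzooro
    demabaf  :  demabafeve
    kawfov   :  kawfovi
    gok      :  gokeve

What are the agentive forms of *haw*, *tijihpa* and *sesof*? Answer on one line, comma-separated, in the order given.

hawi, tijihpaoro, sesofeve

The pattern is voicing of the final sound: -eve when the stem ends in a voiceless consonant (*demabaf*, *gok*); -i when the stem ends in a voiced consonant (*zozejaw*, *kawfov*); -oro when the stem ends in a vowel (*vora*, *bubhuzo*).
Since the final sound of *haw* is /w/ (a voiced consonant), it takes -i, giving *hawi*.
*tijihpa* — final sound /a/ (a vowel) → -oro → *tijihpaoro*.
Since the final sound of *sesof* is /f/ (a voiceless consonant), it takes -eve, giving *sesofeve*.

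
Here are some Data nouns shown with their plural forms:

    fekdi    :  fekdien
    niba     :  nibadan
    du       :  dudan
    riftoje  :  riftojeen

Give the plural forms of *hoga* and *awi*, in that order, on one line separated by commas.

hogadan, awien

The suffix is conditioned by the last vowel: -en when the last vowel of the stem is a front vowel (*fekdi*, *riftoje*); -dan when the last vowel of the stem is a back vowel (*niba*, *du*).
Since the last vowel of *hoga* is /a/ (a back vowel), it takes -dan, giving *hogadan*.
Since the last vowel of *awi* is /i/ (a front vowel), it takes -en, giving *awien*.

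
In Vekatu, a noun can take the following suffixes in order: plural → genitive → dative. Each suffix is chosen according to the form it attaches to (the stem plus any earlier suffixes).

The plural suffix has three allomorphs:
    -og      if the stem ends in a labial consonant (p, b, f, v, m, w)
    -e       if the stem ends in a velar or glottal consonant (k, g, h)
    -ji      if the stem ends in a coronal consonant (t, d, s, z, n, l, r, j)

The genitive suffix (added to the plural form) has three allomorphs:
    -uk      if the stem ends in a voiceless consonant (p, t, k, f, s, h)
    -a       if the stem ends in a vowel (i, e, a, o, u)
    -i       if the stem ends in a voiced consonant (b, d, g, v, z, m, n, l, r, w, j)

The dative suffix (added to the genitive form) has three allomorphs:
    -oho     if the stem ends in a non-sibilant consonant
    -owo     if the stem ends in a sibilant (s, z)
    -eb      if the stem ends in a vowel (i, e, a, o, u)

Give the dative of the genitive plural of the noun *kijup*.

kijupogieb

*kijup*: final consonant = /p/, labial → -og → *kijupog*.
The plural form *kijupog* — final sound /g/ (a voiced consonant) → -i → *kijupogi*.
The genitive form *kijupogi* — final sound /i/ (a vowel) → -eb → *kijupogieb*.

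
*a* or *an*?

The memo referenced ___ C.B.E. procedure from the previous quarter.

a

The indefinite article is chosen by the initial *sound* of the following word, not its spelling.
The initialism *C.B.E.* is read letter by letter; the first letter, C, is pronounced /siː/, which begins with a consonant sound.
So the article is *a*: The memo referenced a C.B.E. procedure from the previous quarter.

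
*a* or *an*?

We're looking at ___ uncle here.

an

The indefinite article is chosen by the initial *sound* of the following word, not its spelling.
*uncle* begins with the sound /ʌ/ (u pronounced /ʌ/) — a vowel sound.
So the article is *an*: We're looking at an uncle here.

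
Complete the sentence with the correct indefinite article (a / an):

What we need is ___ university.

a

The indefinite article is chosen by the initial *sound* of the following word, not its spelling.
*university* begins with the sound /juː/ (u pronounced /juː/) — a consonant sound.
So the article is *a*: What we need is a university.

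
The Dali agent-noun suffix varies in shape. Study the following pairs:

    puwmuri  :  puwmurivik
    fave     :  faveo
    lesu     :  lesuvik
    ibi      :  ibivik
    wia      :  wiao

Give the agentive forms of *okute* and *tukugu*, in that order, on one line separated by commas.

okuteo, tukuguvik

The suffix is conditioned by the last vowel: -vik when the last vowel of the stem is a high vowel (*puwmuri*, *lesu*, *ibi*); -o when the last vowel of the stem is a non-high vowel (*fave*, *wia*).
Since the last vowel of *okute* is /e/ (a non-high vowel), it takes -o, giving *okuteo*.
The last vowel of *tukugu* is /u/, which is a high vowel, so the suffix is -vik, giving *tukuguvik*.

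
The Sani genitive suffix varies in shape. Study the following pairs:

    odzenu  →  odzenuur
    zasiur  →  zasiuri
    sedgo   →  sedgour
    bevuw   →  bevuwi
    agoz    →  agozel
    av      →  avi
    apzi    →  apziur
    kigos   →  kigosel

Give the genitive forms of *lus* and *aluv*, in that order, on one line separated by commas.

lusel, aluvi

The alternation tracks the final sound of the stem — -el when the stem ends in a sibilant (*agoz*, *kigos*); -i when the stem ends in a non-sibilant consonant (*zasiur*, *bevuw*, *av*); -ur when the stem ends in a vowel (*odzenu*, *sedgo*, *apzi*).
The final sound of *lus* is /s/, which is a sibilant, so the suffix is -el, giving *lusel*.
The final sound of *aluv* is /v/, which is a non-sibilant consonant, so the suffix is -i, giving *aluvi*.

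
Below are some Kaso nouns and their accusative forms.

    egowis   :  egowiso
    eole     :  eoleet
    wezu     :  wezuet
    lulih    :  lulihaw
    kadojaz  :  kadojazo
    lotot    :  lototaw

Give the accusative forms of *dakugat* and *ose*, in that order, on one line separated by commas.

The alternation tracks the final sound of the stem — -o when the stem ends in a sibilant (*egowis*, *kadojaz*); -aw when the stem ends in a non-sibilant consonant (*lulih*, *lotot*); -et when the stem ends in a vowel (*eole*, *wezu*).
*dakugat* — final sound /t/ (a non-sibilant consonant) → -aw → *dakugataw*.
The final sound of *ose* is /e/, which is a vowel, so the suffix is -et, giving *oseet*.

dakugataw, oseet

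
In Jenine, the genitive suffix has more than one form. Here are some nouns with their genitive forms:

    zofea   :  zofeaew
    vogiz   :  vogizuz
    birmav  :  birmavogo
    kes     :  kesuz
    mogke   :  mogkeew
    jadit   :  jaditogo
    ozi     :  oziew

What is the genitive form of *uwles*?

Looking at the final sound of each stem: -uz when the stem ends in a sibilant (*vogiz*, *kes*); -ogo when the stem ends in a non-sibilant consonant (*birmav*, *jadit*); -ew when the stem ends in a vowel (*zofea*, *mogke*, *ozi*).
*uwles* — final sound /s/ (a sibilant) → -uz → *uwlesuz*.

uwlesuz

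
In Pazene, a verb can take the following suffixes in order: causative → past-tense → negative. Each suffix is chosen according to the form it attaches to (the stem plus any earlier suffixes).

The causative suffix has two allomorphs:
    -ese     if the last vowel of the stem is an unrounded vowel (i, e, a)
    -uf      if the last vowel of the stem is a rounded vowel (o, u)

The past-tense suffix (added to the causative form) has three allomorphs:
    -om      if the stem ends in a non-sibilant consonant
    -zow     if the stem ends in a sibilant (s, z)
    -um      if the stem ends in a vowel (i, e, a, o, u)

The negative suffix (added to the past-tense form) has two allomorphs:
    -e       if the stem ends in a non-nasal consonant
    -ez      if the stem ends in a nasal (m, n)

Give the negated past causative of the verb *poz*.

pozufomez

The last vowel of *poz* is /o/, which is a rounded vowel, so the causative suffix is -uf, giving *pozuf*.
The causative form *pozuf* — final sound /f/ (a non-sibilant consonant) → -om → *pozufom*.
Since the final consonant of the past-tense form *pozufom* is /m/ (a nasal), it takes -ez, giving *pozufomez*.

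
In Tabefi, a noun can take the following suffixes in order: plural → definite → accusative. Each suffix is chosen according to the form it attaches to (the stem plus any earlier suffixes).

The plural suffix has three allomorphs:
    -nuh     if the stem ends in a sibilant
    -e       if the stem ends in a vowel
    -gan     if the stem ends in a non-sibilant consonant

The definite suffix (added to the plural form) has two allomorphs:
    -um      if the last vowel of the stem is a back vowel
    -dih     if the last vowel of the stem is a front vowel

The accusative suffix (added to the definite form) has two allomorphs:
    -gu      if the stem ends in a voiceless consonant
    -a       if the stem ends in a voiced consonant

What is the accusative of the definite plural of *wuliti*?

The final sound of *wuliti* is /i/, which is a vowel, so the plural suffix is -e, giving *wulitie*.
The last vowel of the plural form *wulitie* is /e/, which is a front vowel, so the definite suffix is -dih, giving *wulitiedih*.
The final consonant of the definite form *wulitiedih* is /h/, which is voiceless, so the accusative suffix is -gu, giving *wulitiedihgu*.

wulitiedihgu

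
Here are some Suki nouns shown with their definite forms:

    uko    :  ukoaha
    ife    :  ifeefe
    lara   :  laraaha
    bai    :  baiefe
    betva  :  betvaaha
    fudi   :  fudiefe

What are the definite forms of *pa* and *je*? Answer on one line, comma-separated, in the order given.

paaha, jeefe

The suffix is conditioned by the last vowel: -efe when the last vowel of the stem is a front vowel (*ife*, *bai*, *fudi*); -aha when the last vowel of the stem is a back vowel (*uko*, *lara*, *betva*).
*pa*: last vowel = /a/, a back vowel → -aha → *paaha*.
*je*: last vowel = /e/, a front vowel → -efe → *jeefe*.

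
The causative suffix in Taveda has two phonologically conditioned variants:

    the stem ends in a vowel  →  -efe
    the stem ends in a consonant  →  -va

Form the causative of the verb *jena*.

jenaefe

*jena* — final sound /a/ (a vowel) → -efe → *jenaefe*.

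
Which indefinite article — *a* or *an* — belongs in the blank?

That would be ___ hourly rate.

The indefinite article is chosen by the initial *sound* of the following word, not its spelling.
*hourly* begins with the sound /aʊ/ (silent h) — a vowel sound.
So the article is *an*: That would be an hourly rate.

an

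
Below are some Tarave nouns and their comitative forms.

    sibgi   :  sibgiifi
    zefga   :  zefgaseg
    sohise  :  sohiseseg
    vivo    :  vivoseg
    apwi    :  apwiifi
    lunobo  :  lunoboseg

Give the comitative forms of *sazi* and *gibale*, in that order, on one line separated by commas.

saziifi, gibaleseg

The alternation tracks the last vowel of the stem — -ifi when the last vowel of the stem is a high vowel (*sibgi*, *apwi*); -seg when the last vowel of the stem is a non-high vowel (*zefga*, *sohise*, *vivo*, *lunobo*).
The last vowel of *sazi* is /i/, which is a high vowel, so the suffix is -ifi, giving *saziifi*.
*gibale* — last vowel /e/ (a non-high vowel) → -seg → *gibaleseg*.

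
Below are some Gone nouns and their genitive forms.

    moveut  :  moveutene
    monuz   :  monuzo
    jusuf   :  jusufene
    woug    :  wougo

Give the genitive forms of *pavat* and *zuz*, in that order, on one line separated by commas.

pavatene, zuzo

Looking at the final consonant of each stem: -ene when the stem ends in a voiceless consonant (*moveut*, *jusuf*); -o when the stem ends in a voiced consonant (*monuz*, *woug*).
*pavat* — final consonant /t/ (voiceless) → -ene → *pavatene*.
*zuz*: final consonant = /z/, voiced → -o → *zuzo*.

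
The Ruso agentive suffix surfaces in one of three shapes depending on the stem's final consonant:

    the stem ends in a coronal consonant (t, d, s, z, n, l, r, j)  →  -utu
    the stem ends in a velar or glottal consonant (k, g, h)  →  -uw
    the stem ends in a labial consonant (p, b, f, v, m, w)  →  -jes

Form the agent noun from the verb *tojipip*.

tojipipjes

The final consonant of *tojipip* is /p/, which is labial, so the suffix is -jes, giving *tojipipjes*.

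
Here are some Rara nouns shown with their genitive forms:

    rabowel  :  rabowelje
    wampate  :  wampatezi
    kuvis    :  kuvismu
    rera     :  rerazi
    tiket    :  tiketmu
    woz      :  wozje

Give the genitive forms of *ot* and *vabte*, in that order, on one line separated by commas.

otmu, vabtezi

Looking at the final sound of each stem: -mu when the stem ends in a voiceless consonant (*kuvis*, *tiket*); -je when the stem ends in a voiced consonant (*rabowel*, *woz*); -zi when the stem ends in a vowel (*wampate*, *rera*).
Since the final sound of *ot* is /t/ (a voiceless consonant), it takes -mu, giving *otmu*.
*vabte* — final sound /e/ (a vowel) → -zi → *vabtezi*.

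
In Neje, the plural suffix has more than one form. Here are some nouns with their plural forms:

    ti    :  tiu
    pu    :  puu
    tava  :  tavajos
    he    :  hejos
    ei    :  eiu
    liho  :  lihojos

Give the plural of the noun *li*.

The pattern is height harmony: -u when the last vowel of the stem is a high vowel (*ti*, *pu*, *ei*); -jos when the last vowel of the stem is a non-high vowel (*tava*, *he*, *liho*).
Since the last vowel of *li* is /i/ (a high vowel), it takes -u, giving *liu*.

liu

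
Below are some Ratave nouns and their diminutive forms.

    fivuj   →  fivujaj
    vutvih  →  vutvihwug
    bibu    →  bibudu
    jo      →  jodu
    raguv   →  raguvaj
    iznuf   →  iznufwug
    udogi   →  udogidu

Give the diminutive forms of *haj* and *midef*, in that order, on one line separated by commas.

hajaj, midefwug

The alternation tracks the final sound of the stem — -wug when the stem ends in a voiceless consonant (*vutvih*, *iznuf*); -aj when the stem ends in a voiced consonant (*fivuj*, *raguv*); -du when the stem ends in a vowel (*bibu*, *jo*, *udogi*).
*haj*: final sound = /j/, a voiced consonant → -aj → *hajaj*.
The final sound of *midef* is /f/, which is a voiceless consonant, so the suffix is -wug, giving *midefwug*.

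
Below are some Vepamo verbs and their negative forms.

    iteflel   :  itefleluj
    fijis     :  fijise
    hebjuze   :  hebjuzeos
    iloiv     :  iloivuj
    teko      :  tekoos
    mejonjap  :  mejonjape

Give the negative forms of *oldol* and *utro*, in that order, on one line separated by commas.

oldoluj, utroos

The suffix is conditioned by the final sound: -e when the stem ends in a voiceless consonant (*fijis*, *mejonjap*); -uj when the stem ends in a voiced consonant (*iteflel*, *iloiv*); -os when the stem ends in a vowel (*hebjuze*, *teko*).
Since the final sound of *oldol* is /l/ (a voiced consonant), it takes -uj, giving *oldoluj*.
Since the final sound of *utro* is /o/ (a vowel), it takes -os, giving *utroos*.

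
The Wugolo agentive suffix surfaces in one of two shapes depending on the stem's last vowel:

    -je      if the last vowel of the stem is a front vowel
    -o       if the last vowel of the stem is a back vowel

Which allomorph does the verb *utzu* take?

The last vowel of *utzu* is /u/, which is a back vowel, so the suffix is -o.

-o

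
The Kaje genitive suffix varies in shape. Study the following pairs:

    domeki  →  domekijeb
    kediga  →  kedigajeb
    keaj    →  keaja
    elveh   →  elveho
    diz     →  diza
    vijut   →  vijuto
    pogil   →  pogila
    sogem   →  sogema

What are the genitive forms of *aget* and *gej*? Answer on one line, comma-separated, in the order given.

ageto, geja

The alternation tracks the final sound of the stem — -o when the stem ends in a voiceless consonant (*elveh*, *vijut*); -a when the stem ends in a voiced consonant (*keaj*, *diz*, *pogil*, *sogem*); -jeb when the stem ends in a vowel (*domeki*, *kediga*).
*aget*: final sound = /t/, a voiceless consonant → -o → *ageto*.
*gej* — final sound /j/ (a voiced consonant) → -a → *geja*.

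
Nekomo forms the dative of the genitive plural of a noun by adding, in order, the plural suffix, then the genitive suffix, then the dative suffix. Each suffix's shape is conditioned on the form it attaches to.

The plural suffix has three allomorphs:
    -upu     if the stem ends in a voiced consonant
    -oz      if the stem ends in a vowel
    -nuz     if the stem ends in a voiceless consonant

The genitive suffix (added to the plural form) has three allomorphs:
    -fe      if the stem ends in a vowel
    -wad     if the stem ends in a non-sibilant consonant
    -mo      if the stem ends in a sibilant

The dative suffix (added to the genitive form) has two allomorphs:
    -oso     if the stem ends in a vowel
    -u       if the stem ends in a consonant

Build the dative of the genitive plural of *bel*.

*bel*: final sound = /l/, a voiced consonant → -upu → *belupu*.
Since the final sound of the plural form *belupu* is /u/ (a vowel), it takes -fe, giving *belupufe*.
The genitive form *belupufe*: final sound = /e/, a vowel → -oso → *belupufeoso*.

belupufeoso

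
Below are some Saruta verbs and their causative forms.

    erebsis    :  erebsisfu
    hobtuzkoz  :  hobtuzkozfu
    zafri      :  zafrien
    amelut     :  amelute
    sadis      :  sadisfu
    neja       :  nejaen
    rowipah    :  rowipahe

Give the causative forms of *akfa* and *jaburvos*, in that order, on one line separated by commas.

The alternation tracks the final sound of the stem — -fu when the stem ends in a sibilant (*erebsis*, *hobtuzkoz*, *sadis*); -e when the stem ends in a non-sibilant consonant (*amelut*, *rowipah*); -en when the stem ends in a vowel (*zafri*, *neja*).
The final sound of *akfa* is /a/, which is a vowel, so the suffix is -en, giving *akfaen*.
*jaburvos*: final sound = /s/, a sibilant → -fu → *jaburvosfu*.

akfaen, jaburvosfu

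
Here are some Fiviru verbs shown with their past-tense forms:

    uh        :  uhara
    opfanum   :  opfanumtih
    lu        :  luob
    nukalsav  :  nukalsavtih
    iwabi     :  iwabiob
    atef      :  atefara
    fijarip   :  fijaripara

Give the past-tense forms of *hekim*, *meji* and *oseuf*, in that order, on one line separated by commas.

hekimtih, mejiob, oseufara

The alternation tracks the final sound of the stem — -ara when the stem ends in a voiceless consonant (*uh*, *atef*, *fijarip*); -tih when the stem ends in a voiced consonant (*opfanum*, *nukalsav*); -ob when the stem ends in a vowel (*lu*, *iwabi*).
Since the final sound of *hekim* is /m/ (a voiced consonant), it takes -tih, giving *hekimtih*.
The final sound of *meji* is /i/, which is a vowel, so the suffix is -ob, giving *mejiob*.
*oseuf*: final sound = /f/, a voiceless consonant → -ara → *oseufara*.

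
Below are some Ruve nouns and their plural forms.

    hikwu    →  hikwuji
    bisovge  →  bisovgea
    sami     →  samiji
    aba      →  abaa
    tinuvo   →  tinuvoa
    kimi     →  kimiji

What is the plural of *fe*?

fea

The alternation tracks the last vowel of the stem — -ji when the last vowel of the stem is a high vowel (*hikwu*, *sami*, *kimi*); -a when the last vowel of the stem is a non-high vowel (*bisovge*, *aba*, *tinuvo*).
*fe* — last vowel /e/ (a non-high vowel) → -a → *fea*.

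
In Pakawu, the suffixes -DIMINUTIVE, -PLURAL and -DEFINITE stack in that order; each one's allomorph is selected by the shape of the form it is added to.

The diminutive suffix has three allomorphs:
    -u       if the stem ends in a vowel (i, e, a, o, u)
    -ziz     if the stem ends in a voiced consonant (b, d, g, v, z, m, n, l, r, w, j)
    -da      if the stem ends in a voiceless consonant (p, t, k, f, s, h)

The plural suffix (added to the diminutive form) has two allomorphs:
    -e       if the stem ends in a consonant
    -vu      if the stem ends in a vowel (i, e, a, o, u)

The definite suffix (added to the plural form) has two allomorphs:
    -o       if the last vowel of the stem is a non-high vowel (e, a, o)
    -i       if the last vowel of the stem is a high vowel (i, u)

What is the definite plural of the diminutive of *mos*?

mosdavui

The final sound of *mos* is /s/, which is a voiceless consonant, so the diminutive suffix is -da, giving *mosda*.
The diminutive form *mosda* — final sound /a/ (a vowel) → -vu → *mosdavu*.
Since the last vowel of the plural form *mosdavu* is /u/ (a high vowel), it takes -i, giving *mosdavui*.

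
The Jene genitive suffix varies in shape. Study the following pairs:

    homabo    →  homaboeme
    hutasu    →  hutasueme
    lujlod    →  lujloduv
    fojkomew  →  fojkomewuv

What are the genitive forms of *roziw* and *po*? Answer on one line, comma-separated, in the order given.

Looking at the final sound of each stem: -uv when the stem ends in a consonant (*lujlod*, *fojkomew*); -eme when the stem ends in a vowel (*homabo*, *hutasu*).
*roziw* — final sound /w/ (a consonant) → -uv → *roziwuv*.
*po* — final sound /o/ (a vowel) → -eme → *poeme*.

roziwuv, poeme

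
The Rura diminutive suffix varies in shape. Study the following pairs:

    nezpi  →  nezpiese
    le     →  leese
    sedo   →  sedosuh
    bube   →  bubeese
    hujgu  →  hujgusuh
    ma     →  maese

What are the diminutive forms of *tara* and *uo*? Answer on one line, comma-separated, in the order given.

The alternation tracks the last vowel of the stem — -suh when the last vowel of the stem is a rounded vowel (*sedo*, *hujgu*); -ese when the last vowel of the stem is an unrounded vowel (*nezpi*, *le*, *bube*, *ma*).
Since the last vowel of *tara* is /a/ (an unrounded vowel), it takes -ese, giving *taraese*.
Since the last vowel of *uo* is /o/ (a rounded vowel), it takes -suh, giving *uosuh*.

taraese, uosuh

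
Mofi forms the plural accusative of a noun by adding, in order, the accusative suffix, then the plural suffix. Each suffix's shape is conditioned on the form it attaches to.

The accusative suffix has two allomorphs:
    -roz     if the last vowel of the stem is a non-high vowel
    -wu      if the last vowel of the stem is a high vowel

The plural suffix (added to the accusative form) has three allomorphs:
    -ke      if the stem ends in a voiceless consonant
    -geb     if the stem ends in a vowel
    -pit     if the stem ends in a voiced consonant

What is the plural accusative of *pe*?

The last vowel of *pe* is /e/, which is a non-high vowel, so the accusative suffix is -roz, giving *peroz*.
The final sound of the accusative form *peroz* is /z/, which is a voiced consonant, so the plural suffix is -pit, giving *perozpit*.

perozpit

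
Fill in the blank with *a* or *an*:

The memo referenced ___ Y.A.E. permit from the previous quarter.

The indefinite article is chosen by the initial *sound* of the following word, not its spelling.
The initialism *Y.A.E.* is read letter by letter; the first letter, Y, is pronounced /waɪ/, which begins with a consonant sound.
So the article is *a*: The memo referenced a Y.A.E. permit from the previous quarter.

a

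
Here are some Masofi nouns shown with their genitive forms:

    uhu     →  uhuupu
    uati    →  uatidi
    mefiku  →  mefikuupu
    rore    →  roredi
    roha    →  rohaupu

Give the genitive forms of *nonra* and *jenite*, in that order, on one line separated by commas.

Looking at the last vowel of each stem: -di when the last vowel of the stem is a front vowel (*uati*, *rore*); -upu when the last vowel of the stem is a back vowel (*uhu*, *mefiku*, *roha*).
*nonra* — last vowel /a/ (a back vowel) → -upu → *nonraupu*.
Since the last vowel of *jenite* is /e/ (a front vowel), it takes -di, giving *jenitedi*.

nonraupu, jenitedi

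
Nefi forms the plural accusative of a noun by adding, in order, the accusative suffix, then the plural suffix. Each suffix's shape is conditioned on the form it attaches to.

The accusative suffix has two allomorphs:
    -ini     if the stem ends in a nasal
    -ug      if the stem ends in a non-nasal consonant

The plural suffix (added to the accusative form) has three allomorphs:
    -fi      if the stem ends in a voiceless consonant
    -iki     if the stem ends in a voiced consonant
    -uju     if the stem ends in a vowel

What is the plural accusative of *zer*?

zerugiki

The final consonant of *zer* is /r/, which is non-nasal, so the accusative suffix is -ug, giving *zerug*.
Since the final sound of the accusative form *zerug* is /g/ (a voiced consonant), it takes -iki, giving *zerugiki*.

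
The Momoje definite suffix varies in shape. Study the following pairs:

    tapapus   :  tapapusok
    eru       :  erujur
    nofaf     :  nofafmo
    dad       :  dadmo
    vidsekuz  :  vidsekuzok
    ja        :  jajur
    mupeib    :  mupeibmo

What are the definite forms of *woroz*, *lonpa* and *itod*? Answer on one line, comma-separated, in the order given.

worozok, lonpajur, itodmo

The pattern is sibilance of the final sound: -ok when the stem ends in a sibilant (*tapapus*, *vidsekuz*); -mo when the stem ends in a non-sibilant consonant (*nofaf*, *dad*, *mupeib*); -jur when the stem ends in a vowel (*eru*, *ja*).
*woroz*: final sound = /z/, a sibilant → -ok → *worozok*.
Since the final sound of *lonpa* is /a/ (a vowel), it takes -jur, giving *lonpajur*.
*itod*: final sound = /d/, a non-sibilant consonant → -mo → *itodmo*.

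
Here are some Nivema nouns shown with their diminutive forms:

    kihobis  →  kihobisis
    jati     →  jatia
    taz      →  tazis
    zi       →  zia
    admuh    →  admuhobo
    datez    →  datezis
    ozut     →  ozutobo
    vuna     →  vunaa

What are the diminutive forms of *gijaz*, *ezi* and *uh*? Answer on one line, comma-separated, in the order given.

gijazis, ezia, uhobo

The alternation tracks the final sound of the stem — -is when the stem ends in a sibilant (*kihobis*, *taz*, *datez*); -obo when the stem ends in a non-sibilant consonant (*admuh*, *ozut*); -a when the stem ends in a vowel (*jati*, *zi*, *vuna*).
*gijaz*: final sound = /z/, a sibilant → -is → *gijazis*.
Since the final sound of *ezi* is /i/ (a vowel), it takes -a, giving *ezia*.
Since the final sound of *uh* is /h/ (a non-sibilant consonant), it takes -obo, giving *uhobo*.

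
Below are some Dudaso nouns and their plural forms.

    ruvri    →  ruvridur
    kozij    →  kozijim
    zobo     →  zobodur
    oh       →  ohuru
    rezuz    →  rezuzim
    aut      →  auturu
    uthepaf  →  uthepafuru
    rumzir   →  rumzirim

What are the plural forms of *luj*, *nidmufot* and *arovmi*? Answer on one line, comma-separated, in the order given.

The alternation tracks the final sound of the stem — -uru when the stem ends in a voiceless consonant (*oh*, *aut*, *uthepaf*); -im when the stem ends in a voiced consonant (*kozij*, *rezuz*, *rumzir*); -dur when the stem ends in a vowel (*ruvri*, *zobo*).
*luj* — final sound /j/ (a voiced consonant) → -im → *lujim*.
*nidmufot*: final sound = /t/, a voiceless consonant → -uru → *nidmufoturu*.
Since the final sound of *arovmi* is /i/ (a vowel), it takes -dur, giving *arovmidur*.

lujim, nidmufoturu, arovmidur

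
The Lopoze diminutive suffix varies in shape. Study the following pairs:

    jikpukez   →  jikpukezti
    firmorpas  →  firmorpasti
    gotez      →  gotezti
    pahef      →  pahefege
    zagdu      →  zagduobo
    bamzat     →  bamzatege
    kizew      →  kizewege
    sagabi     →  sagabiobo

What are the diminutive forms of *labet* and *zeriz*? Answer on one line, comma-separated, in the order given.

labetege, zerizti

The alternation tracks the final sound of the stem — -ti when the stem ends in a sibilant (*jikpukez*, *firmorpas*, *gotez*); -ege when the stem ends in a non-sibilant consonant (*pahef*, *bamzat*, *kizew*); -obo when the stem ends in a vowel (*zagdu*, *sagabi*).
*labet* — final sound /t/ (a non-sibilant consonant) → -ege → *labetege*.
The final sound of *zeriz* is /z/, which is a sibilant, so the suffix is -ti, giving *zerizti*.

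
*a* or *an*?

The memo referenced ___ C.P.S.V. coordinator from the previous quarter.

a

The indefinite article is chosen by the initial *sound* of the following word, not its spelling.
The initialism *C.P.S.V.* is read letter by letter; the first letter, C, is pronounced /siː/, which begins with a consonant sound.
So the article is *a*: The memo referenced a C.P.S.V. coordinator from the previous quarter.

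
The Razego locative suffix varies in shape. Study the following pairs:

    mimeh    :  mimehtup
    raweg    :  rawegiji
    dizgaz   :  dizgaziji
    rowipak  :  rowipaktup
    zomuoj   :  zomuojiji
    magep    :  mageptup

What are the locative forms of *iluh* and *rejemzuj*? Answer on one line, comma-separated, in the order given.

The suffix is conditioned by the final consonant: -tup when the stem ends in a voiceless consonant (*mimeh*, *rowipak*, *magep*); -iji when the stem ends in a voiced consonant (*raweg*, *dizgaz*, *zomuoj*).
*iluh*: final consonant = /h/, voiceless → -tup → *iluhtup*.
The final consonant of *rejemzuj* is /j/, which is voiced, so the suffix is -iji, giving *rejemzujiji*.

iluhtup, rejemzujiji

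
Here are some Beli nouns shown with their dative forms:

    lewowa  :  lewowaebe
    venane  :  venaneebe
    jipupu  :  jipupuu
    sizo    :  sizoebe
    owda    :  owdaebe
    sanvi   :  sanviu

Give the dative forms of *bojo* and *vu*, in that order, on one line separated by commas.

The suffix is conditioned by the last vowel: -u when the last vowel of the stem is a high vowel (*jipupu*, *sanvi*); -ebe when the last vowel of the stem is a non-high vowel (*lewowa*, *venane*, *sizo*, *owda*).
*bojo* — last vowel /o/ (a non-high vowel) → -ebe → *bojoebe*.
*vu* — last vowel /u/ (a high vowel) → -u → *vuu*.

bojoebe, vuu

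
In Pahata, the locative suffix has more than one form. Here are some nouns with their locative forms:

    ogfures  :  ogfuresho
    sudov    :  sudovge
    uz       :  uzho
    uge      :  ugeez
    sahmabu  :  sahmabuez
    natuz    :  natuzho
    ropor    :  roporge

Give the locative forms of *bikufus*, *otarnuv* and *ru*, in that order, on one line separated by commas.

The alternation tracks the final sound of the stem — -ho when the stem ends in a sibilant (*ogfures*, *uz*, *natuz*); -ge when the stem ends in a non-sibilant consonant (*sudov*, *ropor*); -ez when the stem ends in a vowel (*uge*, *sahmabu*).
The final sound of *bikufus* is /s/, which is a sibilant, so the suffix is -ho, giving *bikufusho*.
The final sound of *otarnuv* is /v/, which is a non-sibilant consonant, so the suffix is -ge, giving *otarnuvge*.
*ru* — final sound /u/ (a vowel) → -ez → *ruez*.

bikufusho, otarnuvge, ruez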